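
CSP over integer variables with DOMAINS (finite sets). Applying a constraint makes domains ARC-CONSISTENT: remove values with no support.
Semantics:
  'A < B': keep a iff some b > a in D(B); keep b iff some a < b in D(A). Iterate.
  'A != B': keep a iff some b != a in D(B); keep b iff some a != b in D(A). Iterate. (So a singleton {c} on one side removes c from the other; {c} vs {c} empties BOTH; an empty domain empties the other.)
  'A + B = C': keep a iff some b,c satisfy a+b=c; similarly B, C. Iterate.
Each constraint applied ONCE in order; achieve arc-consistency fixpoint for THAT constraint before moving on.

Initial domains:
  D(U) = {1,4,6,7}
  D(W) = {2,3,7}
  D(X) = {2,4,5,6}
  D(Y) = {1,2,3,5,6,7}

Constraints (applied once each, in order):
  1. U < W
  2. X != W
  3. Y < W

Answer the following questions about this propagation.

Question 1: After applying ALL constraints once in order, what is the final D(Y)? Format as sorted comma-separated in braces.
Answer: {1,2,3,5,6}

Derivation:
Constraint 1 (U < W) on D(U)={1,4,6,7} D(W)={2,3,7}: U {1,4,6,7}->{1,4,6}
Constraint 2 (X != W) on D(X)={2,4,5,6} D(W)={2,3,7}: no change
Constraint 3 (Y < W) on D(Y)={1,2,3,5,6,7} D(W)={2,3,7}: Y {1,2,3,5,6,7}->{1,2,3,5,6}
So after all 3 constraints: D(Y) = {1,2,3,5,6}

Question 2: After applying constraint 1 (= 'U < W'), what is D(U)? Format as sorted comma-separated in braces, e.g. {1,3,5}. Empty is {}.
Answer: {1,4,6}

Derivation:
Constraint 1 (U < W) on D(U)={1,4,6,7} D(W)={2,3,7}: U {1,4,6,7}->{1,4,6}
So after constraint 1: D(U) = {1,4,6}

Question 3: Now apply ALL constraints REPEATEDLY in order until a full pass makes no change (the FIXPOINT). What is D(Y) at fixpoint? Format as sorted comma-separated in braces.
pass 0 (initial): D(Y)={1,2,3,5,6,7}
pass 1: U {1,4,6,7}->{1,4,6}; Y {1,2,3,5,6,7}->{1,2,3,5,6}
pass 2: no change
Fixpoint after 2 passes: D(Y) = {1,2,3,5,6}

Answer: {1,2,3,5,6}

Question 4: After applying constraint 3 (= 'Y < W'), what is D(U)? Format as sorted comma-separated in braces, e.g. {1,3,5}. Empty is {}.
Answer: {1,4,6}

Derivation:
Constraint 1 (U < W) on D(U)={1,4,6,7} D(W)={2,3,7}: U {1,4,6,7}->{1,4,6}
Constraint 2 (X != W) on D(X)={2,4,5,6} D(W)={2,3,7}: no change
Constraint 3 (Y < W) on D(Y)={1,2,3,5,6,7} D(W)={2,3,7}: Y {1,2,3,5,6,7}->{1,2,3,5,6}
So after constraint 3: D(U) = {1,4,6}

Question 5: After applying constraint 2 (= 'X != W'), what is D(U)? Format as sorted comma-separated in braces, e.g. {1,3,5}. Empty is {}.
Answer: {1,4,6}

Derivation:
Constraint 1 (U < W) on D(U)={1,4,6,7} D(W)={2,3,7}: U {1,4,6,7}->{1,4,6}
Constraint 2 (X != W) on D(X)={2,4,5,6} D(W)={2,3,7}: no change
So after constraint 2: D(U) = {1,4,6}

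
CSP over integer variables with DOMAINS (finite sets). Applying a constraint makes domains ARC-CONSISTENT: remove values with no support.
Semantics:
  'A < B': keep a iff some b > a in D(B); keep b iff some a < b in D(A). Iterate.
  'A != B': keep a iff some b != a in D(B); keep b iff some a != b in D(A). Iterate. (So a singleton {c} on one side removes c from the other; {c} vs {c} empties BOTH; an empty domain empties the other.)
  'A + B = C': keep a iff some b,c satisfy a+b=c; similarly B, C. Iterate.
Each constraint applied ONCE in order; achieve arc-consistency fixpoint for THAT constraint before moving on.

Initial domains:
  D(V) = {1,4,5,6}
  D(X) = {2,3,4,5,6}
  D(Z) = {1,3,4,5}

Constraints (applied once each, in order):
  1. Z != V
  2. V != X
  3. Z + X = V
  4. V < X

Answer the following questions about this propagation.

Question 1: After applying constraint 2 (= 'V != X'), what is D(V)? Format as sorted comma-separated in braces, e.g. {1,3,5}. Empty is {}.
Constraint 1 (Z != V) on D(Z)={1,3,4,5} D(V)={1,4,5,6}: no change
Constraint 2 (V != X) on D(V)={1,4,5,6} D(X)={2,3,4,5,6}: no change
So after constraint 2: D(V) = {1,4,5,6}

Answer: {1,4,5,6}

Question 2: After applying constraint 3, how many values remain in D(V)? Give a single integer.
Constraint 1 (Z != V) on D(Z)={1,3,4,5} D(V)={1,4,5,6}: no change
Constraint 2 (V != X) on D(V)={1,4,5,6} D(X)={2,3,4,5,6}: no change
Constraint 3 (Z + X = V) on D(Z)={1,3,4,5} D(X)={2,3,4,5,6} D(V)={1,4,5,6}: Z {1,3,4,5}->{1,3,4}; X {2,3,4,5,6}->{2,3,4,5}; V {1,4,5,6}->{4,5,6}
So after constraint 3: D(V)={4,5,6}, size = 3

Answer: 3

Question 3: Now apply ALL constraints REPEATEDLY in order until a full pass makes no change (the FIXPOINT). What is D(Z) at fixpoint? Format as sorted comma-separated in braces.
pass 0 (initial): D(Z)={1,3,4,5}
pass 1: V {1,4,5,6}->{4}; X {2,3,4,5,6}->{5}; Z {1,3,4,5}->{1,3,4}
pass 2: V {4}->{}; X {5}->{}; Z {1,3,4}->{}
pass 3: no change
Fixpoint after 3 passes: D(Z) = {}

Answer: {}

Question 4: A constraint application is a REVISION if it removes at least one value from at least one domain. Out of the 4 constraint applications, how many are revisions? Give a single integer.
Answer: 2

Derivation:
Constraint 1 (Z != V) on D(Z)={1,3,4,5} D(V)={1,4,5,6}: no change => not a revision
Constraint 2 (V != X) on D(V)={1,4,5,6} D(X)={2,3,4,5,6}: no change => not a revision
Constraint 3 (Z + X = V) on D(Z)={1,3,4,5} D(X)={2,3,4,5,6} D(V)={1,4,5,6}: Z {1,3,4,5}->{1,3,4}; X {2,3,4,5,6}->{2,3,4,5}; V {1,4,5,6}->{4,5,6} => REVISION
Constraint 4 (V < X) on D(V)={4,5,6} D(X)={2,3,4,5}: V {4,5,6}->{4}; X {2,3,4,5}->{5} => REVISION
Total revisions = 2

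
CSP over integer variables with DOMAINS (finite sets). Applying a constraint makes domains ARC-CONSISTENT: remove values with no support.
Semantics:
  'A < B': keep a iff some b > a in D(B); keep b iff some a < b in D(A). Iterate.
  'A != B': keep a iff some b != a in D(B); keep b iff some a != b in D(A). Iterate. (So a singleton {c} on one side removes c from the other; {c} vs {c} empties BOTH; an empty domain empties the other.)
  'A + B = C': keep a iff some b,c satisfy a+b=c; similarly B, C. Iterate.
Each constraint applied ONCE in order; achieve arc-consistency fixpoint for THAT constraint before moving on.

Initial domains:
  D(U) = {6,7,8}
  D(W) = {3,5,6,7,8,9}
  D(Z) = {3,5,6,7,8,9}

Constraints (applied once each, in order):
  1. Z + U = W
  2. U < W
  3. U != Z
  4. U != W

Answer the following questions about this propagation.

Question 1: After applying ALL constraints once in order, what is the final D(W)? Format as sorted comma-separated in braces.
Constraint 1 (Z + U = W) on D(Z)={3,5,6,7,8,9} D(U)={6,7,8} D(W)={3,5,6,7,8,9}: Z {3,5,6,7,8,9}->{3}; U {6,7,8}->{6}; W {3,5,6,7,8,9}->{9}
Constraint 2 (U < W) on D(U)={6} D(W)={9}: no change
Constraint 3 (U != Z) on D(U)={6} D(Z)={3}: no change
Constraint 4 (U != W) on D(U)={6} D(W)={9}: no change
So after all 4 constraints: D(W) = {9}

Answer: {9}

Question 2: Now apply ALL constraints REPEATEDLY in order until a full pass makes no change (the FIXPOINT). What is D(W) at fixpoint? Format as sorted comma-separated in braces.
Answer: {9}

Derivation:
pass 0 (initial): D(W)={3,5,6,7,8,9}
pass 1: U {6,7,8}->{6}; W {3,5,6,7,8,9}->{9}; Z {3,5,6,7,8,9}->{3}
pass 2: no change
Fixpoint after 2 passes: D(W) = {9}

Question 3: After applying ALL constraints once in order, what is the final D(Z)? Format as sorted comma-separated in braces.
Constraint 1 (Z + U = W) on D(Z)={3,5,6,7,8,9} D(U)={6,7,8} D(W)={3,5,6,7,8,9}: Z {3,5,6,7,8,9}->{3}; U {6,7,8}->{6}; W {3,5,6,7,8,9}->{9}
Constraint 2 (U < W) on D(U)={6} D(W)={9}: no change
Constraint 3 (U != Z) on D(U)={6} D(Z)={3}: no change
Constraint 4 (U != W) on D(U)={6} D(W)={9}: no change
So after all 4 constraints: D(Z) = {3}

Answer: {3}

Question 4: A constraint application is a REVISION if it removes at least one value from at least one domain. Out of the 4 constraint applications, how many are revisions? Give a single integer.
Answer: 1

Derivation:
Constraint 1 (Z + U = W) on D(Z)={3,5,6,7,8,9} D(U)={6,7,8} D(W)={3,5,6,7,8,9}: Z {3,5,6,7,8,9}->{3}; U {6,7,8}->{6}; W {3,5,6,7,8,9}->{9} => REVISION
Constraint 2 (U < W) on D(U)={6} D(W)={9}: no change => not a revision
Constraint 3 (U != Z) on D(U)={6} D(Z)={3}: no change => not a revision
Constraint 4 (U != W) on D(U)={6} D(W)={9}: no change => not a revision
Total revisions = 1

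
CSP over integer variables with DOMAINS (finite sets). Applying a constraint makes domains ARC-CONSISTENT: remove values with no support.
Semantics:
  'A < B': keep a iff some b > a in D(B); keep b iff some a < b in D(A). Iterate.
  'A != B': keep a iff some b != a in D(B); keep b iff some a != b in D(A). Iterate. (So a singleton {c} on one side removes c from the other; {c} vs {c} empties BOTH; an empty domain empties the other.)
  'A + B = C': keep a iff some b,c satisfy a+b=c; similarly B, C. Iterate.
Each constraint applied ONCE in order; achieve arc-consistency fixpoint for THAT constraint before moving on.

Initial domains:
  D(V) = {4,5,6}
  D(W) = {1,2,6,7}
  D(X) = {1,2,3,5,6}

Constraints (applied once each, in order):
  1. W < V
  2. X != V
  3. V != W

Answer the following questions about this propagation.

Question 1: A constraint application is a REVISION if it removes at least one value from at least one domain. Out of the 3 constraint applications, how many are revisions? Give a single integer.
Constraint 1 (W < V) on D(W)={1,2,6,7} D(V)={4,5,6}: W {1,2,6,7}->{1,2} => REVISION
Constraint 2 (X != V) on D(X)={1,2,3,5,6} D(V)={4,5,6}: no change => not a revision
Constraint 3 (V != W) on D(V)={4,5,6} D(W)={1,2}: no change => not a revision
Total revisions = 1

Answer: 1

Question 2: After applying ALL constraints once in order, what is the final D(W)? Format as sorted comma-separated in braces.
Constraint 1 (W < V) on D(W)={1,2,6,7} D(V)={4,5,6}: W {1,2,6,7}->{1,2}
Constraint 2 (X != V) on D(X)={1,2,3,5,6} D(V)={4,5,6}: no change
Constraint 3 (V != W) on D(V)={4,5,6} D(W)={1,2}: no change
So after all 3 constraints: D(W) = {1,2}

Answer: {1,2}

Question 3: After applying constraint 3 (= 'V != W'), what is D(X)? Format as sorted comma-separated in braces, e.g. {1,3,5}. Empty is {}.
Answer: {1,2,3,5,6}

Derivation:
Constraint 1 (W < V) on D(W)={1,2,6,7} D(V)={4,5,6}: W {1,2,6,7}->{1,2}
Constraint 2 (X != V) on D(X)={1,2,3,5,6} D(V)={4,5,6}: no change
Constraint 3 (V != W) on D(V)={4,5,6} D(W)={1,2}: no change
So after constraint 3: D(X) = {1,2,3,5,6}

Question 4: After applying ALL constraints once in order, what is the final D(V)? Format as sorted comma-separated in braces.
Constraint 1 (W < V) on D(W)={1,2,6,7} D(V)={4,5,6}: W {1,2,6,7}->{1,2}
Constraint 2 (X != V) on D(X)={1,2,3,5,6} D(V)={4,5,6}: no change
Constraint 3 (V != W) on D(V)={4,5,6} D(W)={1,2}: no change
So after all 3 constraints: D(V) = {4,5,6}

Answer: {4,5,6}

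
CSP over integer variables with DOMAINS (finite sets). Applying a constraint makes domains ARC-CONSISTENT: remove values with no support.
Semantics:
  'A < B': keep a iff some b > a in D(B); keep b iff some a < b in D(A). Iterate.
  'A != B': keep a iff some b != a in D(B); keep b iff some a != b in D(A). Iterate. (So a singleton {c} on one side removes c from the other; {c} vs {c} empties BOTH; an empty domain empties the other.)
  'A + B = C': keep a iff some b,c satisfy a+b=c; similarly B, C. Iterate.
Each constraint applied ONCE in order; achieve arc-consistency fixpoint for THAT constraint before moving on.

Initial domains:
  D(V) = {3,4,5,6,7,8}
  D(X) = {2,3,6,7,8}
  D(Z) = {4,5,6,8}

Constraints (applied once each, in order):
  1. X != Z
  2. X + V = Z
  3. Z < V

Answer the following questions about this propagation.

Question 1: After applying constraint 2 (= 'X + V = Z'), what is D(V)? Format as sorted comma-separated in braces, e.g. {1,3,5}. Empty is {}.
Constraint 1 (X != Z) on D(X)={2,3,6,7,8} D(Z)={4,5,6,8}: no change
Constraint 2 (X + V = Z) on D(X)={2,3,6,7,8} D(V)={3,4,5,6,7,8} D(Z)={4,5,6,8}: X {2,3,6,7,8}->{2,3}; V {3,4,5,6,7,8}->{3,4,5,6}; Z {4,5,6,8}->{5,6,8}
So after constraint 2: D(V) = {3,4,5,6}

Answer: {3,4,5,6}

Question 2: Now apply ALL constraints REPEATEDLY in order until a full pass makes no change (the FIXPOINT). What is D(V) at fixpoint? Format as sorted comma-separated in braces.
pass 0 (initial): D(V)={3,4,5,6,7,8}
pass 1: V {3,4,5,6,7,8}->{6}; X {2,3,6,7,8}->{2,3}; Z {4,5,6,8}->{5}
pass 2: V {6}->{}; X {2,3}->{}; Z {5}->{}
pass 3: no change
Fixpoint after 3 passes: D(V) = {}

Answer: {}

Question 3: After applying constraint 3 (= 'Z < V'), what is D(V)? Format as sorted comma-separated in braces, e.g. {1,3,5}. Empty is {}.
Constraint 1 (X != Z) on D(X)={2,3,6,7,8} D(Z)={4,5,6,8}: no change
Constraint 2 (X + V = Z) on D(X)={2,3,6,7,8} D(V)={3,4,5,6,7,8} D(Z)={4,5,6,8}: X {2,3,6,7,8}->{2,3}; V {3,4,5,6,7,8}->{3,4,5,6}; Z {4,5,6,8}->{5,6,8}
Constraint 3 (Z < V) on D(Z)={5,6,8} D(V)={3,4,5,6}: Z {5,6,8}->{5}; V {3,4,5,6}->{6}
So after constraint 3: D(V) = {6}

Answer: {6}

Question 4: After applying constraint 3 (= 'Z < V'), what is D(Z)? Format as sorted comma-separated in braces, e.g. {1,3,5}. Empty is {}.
Constraint 1 (X != Z) on D(X)={2,3,6,7,8} D(Z)={4,5,6,8}: no change
Constraint 2 (X + V = Z) on D(X)={2,3,6,7,8} D(V)={3,4,5,6,7,8} D(Z)={4,5,6,8}: X {2,3,6,7,8}->{2,3}; V {3,4,5,6,7,8}->{3,4,5,6}; Z {4,5,6,8}->{5,6,8}
Constraint 3 (Z < V) on D(Z)={5,6,8} D(V)={3,4,5,6}: Z {5,6,8}->{5}; V {3,4,5,6}->{6}
So after constraint 3: D(Z) = {5}

Answer: {5}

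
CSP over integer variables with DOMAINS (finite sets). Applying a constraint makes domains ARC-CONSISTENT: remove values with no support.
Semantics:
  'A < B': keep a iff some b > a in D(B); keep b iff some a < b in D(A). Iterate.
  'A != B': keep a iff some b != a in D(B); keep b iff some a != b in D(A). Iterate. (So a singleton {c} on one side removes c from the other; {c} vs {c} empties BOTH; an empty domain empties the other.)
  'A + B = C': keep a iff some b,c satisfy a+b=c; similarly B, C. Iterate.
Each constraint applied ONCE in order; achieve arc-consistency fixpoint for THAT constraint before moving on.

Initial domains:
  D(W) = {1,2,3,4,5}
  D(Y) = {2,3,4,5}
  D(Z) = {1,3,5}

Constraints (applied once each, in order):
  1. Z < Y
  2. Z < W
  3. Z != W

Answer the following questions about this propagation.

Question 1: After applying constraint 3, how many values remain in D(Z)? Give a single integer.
Answer: 2

Derivation:
Constraint 1 (Z < Y) on D(Z)={1,3,5} D(Y)={2,3,4,5}: Z {1,3,5}->{1,3}
Constraint 2 (Z < W) on D(Z)={1,3} D(W)={1,2,3,4,5}: W {1,2,3,4,5}->{2,3,4,5}
Constraint 3 (Z != W) on D(Z)={1,3} D(W)={2,3,4,5}: no change
So after constraint 3: D(Z)={1,3}, size = 2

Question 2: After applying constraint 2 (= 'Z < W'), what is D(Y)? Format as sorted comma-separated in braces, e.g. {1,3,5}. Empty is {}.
Answer: {2,3,4,5}

Derivation:
Constraint 1 (Z < Y) on D(Z)={1,3,5} D(Y)={2,3,4,5}: Z {1,3,5}->{1,3}
Constraint 2 (Z < W) on D(Z)={1,3} D(W)={1,2,3,4,5}: W {1,2,3,4,5}->{2,3,4,5}
So after constraint 2: D(Y) = {2,3,4,5}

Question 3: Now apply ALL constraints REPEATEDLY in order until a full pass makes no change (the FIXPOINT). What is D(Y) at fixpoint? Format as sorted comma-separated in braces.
Answer: {2,3,4,5}

Derivation:
pass 0 (initial): D(Y)={2,3,4,5}
pass 1: W {1,2,3,4,5}->{2,3,4,5}; Z {1,3,5}->{1,3}
pass 2: no change
Fixpoint after 2 passes: D(Y) = {2,3,4,5}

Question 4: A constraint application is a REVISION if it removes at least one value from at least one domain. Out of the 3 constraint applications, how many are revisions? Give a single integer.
Constraint 1 (Z < Y) on D(Z)={1,3,5} D(Y)={2,3,4,5}: Z {1,3,5}->{1,3} => REVISION
Constraint 2 (Z < W) on D(Z)={1,3} D(W)={1,2,3,4,5}: W {1,2,3,4,5}->{2,3,4,5} => REVISION
Constraint 3 (Z != W) on D(Z)={1,3} D(W)={2,3,4,5}: no change => not a revision
Total revisions = 2

Answer: 2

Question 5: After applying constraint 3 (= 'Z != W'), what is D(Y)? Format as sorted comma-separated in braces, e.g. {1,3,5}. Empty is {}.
Constraint 1 (Z < Y) on D(Z)={1,3,5} D(Y)={2,3,4,5}: Z {1,3,5}->{1,3}
Constraint 2 (Z < W) on D(Z)={1,3} D(W)={1,2,3,4,5}: W {1,2,3,4,5}->{2,3,4,5}
Constraint 3 (Z != W) on D(Z)={1,3} D(W)={2,3,4,5}: no change
So after constraint 3: D(Y) = {2,3,4,5}

Answer: {2,3,4,5}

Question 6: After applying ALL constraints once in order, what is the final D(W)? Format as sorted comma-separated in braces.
Constraint 1 (Z < Y) on D(Z)={1,3,5} D(Y)={2,3,4,5}: Z {1,3,5}->{1,3}
Constraint 2 (Z < W) on D(Z)={1,3} D(W)={1,2,3,4,5}: W {1,2,3,4,5}->{2,3,4,5}
Constraint 3 (Z != W) on D(Z)={1,3} D(W)={2,3,4,5}: no change
So after all 3 constraints: D(W) = {2,3,4,5}

Answer: {2,3,4,5}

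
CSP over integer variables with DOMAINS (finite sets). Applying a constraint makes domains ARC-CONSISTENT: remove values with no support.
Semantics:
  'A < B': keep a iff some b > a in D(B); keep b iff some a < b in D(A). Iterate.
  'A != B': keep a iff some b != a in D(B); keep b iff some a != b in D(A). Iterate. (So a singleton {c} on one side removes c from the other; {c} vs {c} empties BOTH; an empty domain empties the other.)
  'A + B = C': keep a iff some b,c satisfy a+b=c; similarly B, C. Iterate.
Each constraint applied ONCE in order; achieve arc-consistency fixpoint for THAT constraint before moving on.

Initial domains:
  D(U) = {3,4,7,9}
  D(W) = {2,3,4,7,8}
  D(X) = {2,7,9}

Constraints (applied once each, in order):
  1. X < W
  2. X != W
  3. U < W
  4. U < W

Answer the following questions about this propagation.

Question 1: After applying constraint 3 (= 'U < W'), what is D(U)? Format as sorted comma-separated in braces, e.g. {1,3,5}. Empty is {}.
Constraint 1 (X < W) on D(X)={2,7,9} D(W)={2,3,4,7,8}: X {2,7,9}->{2,7}; W {2,3,4,7,8}->{3,4,7,8}
Constraint 2 (X != W) on D(X)={2,7} D(W)={3,4,7,8}: no change
Constraint 3 (U < W) on D(U)={3,4,7,9} D(W)={3,4,7,8}: U {3,4,7,9}->{3,4,7}; W {3,4,7,8}->{4,7,8}
So after constraint 3: D(U) = {3,4,7}

Answer: {3,4,7}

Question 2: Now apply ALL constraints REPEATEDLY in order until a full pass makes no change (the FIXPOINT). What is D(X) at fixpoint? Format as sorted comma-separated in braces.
pass 0 (initial): D(X)={2,7,9}
pass 1: U {3,4,7,9}->{3,4,7}; W {2,3,4,7,8}->{4,7,8}; X {2,7,9}->{2,7}
pass 2: no change
Fixpoint after 2 passes: D(X) = {2,7}

Answer: {2,7}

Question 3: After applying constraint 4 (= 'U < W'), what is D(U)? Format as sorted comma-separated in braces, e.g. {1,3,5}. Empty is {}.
Constraint 1 (X < W) on D(X)={2,7,9} D(W)={2,3,4,7,8}: X {2,7,9}->{2,7}; W {2,3,4,7,8}->{3,4,7,8}
Constraint 2 (X != W) on D(X)={2,7} D(W)={3,4,7,8}: no change
Constraint 3 (U < W) on D(U)={3,4,7,9} D(W)={3,4,7,8}: U {3,4,7,9}->{3,4,7}; W {3,4,7,8}->{4,7,8}
Constraint 4 (U < W) on D(U)={3,4,7} D(W)={4,7,8}: no change
So after constraint 4: D(U) = {3,4,7}

Answer: {3,4,7}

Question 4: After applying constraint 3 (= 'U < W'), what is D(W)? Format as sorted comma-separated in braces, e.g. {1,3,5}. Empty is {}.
Constraint 1 (X < W) on D(X)={2,7,9} D(W)={2,3,4,7,8}: X {2,7,9}->{2,7}; W {2,3,4,7,8}->{3,4,7,8}
Constraint 2 (X != W) on D(X)={2,7} D(W)={3,4,7,8}: no change
Constraint 3 (U < W) on D(U)={3,4,7,9} D(W)={3,4,7,8}: U {3,4,7,9}->{3,4,7}; W {3,4,7,8}->{4,7,8}
So after constraint 3: D(W) = {4,7,8}

Answer: {4,7,8}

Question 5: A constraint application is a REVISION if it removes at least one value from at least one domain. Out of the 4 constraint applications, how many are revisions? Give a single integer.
Constraint 1 (X < W) on D(X)={2,7,9} D(W)={2,3,4,7,8}: X {2,7,9}->{2,7}; W {2,3,4,7,8}->{3,4,7,8} => REVISION
Constraint 2 (X != W) on D(X)={2,7} D(W)={3,4,7,8}: no change => not a revision
Constraint 3 (U < W) on D(U)={3,4,7,9} D(W)={3,4,7,8}: U {3,4,7,9}->{3,4,7}; W {3,4,7,8}->{4,7,8} => REVISION
Constraint 4 (U < W) on D(U)={3,4,7} D(W)={4,7,8}: no change => not a revision
Total revisions = 2

Answer: 2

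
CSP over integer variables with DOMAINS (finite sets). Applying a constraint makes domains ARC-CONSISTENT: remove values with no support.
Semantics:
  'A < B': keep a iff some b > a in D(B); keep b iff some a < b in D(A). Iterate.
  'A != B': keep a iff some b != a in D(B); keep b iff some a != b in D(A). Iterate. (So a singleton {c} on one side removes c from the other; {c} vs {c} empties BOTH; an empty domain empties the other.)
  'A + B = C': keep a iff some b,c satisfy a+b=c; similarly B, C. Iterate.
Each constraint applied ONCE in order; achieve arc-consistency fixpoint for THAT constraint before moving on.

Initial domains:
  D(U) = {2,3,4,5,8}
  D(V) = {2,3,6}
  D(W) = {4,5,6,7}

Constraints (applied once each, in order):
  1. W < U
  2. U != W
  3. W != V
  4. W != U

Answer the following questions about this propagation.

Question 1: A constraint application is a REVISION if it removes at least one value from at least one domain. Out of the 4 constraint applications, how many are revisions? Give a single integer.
Answer: 1

Derivation:
Constraint 1 (W < U) on D(W)={4,5,6,7} D(U)={2,3,4,5,8}: U {2,3,4,5,8}->{5,8} => REVISION
Constraint 2 (U != W) on D(U)={5,8} D(W)={4,5,6,7}: no change => not a revision
Constraint 3 (W != V) on D(W)={4,5,6,7} D(V)={2,3,6}: no change => not a revision
Constraint 4 (W != U) on D(W)={4,5,6,7} D(U)={5,8}: no change => not a revision
Total revisions = 1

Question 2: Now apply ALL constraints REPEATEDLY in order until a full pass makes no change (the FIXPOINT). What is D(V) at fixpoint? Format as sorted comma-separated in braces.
pass 0 (initial): D(V)={2,3,6}
pass 1: U {2,3,4,5,8}->{5,8}
pass 2: no change
Fixpoint after 2 passes: D(V) = {2,3,6}

Answer: {2,3,6}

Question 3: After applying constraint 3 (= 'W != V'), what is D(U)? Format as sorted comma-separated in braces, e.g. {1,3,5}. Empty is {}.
Answer: {5,8}

Derivation:
Constraint 1 (W < U) on D(W)={4,5,6,7} D(U)={2,3,4,5,8}: U {2,3,4,5,8}->{5,8}
Constraint 2 (U != W) on D(U)={5,8} D(W)={4,5,6,7}: no change
Constraint 3 (W != V) on D(W)={4,5,6,7} D(V)={2,3,6}: no change
So after constraint 3: D(U) = {5,8}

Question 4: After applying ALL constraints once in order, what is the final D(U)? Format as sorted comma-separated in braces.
Answer: {5,8}

Derivation:
Constraint 1 (W < U) on D(W)={4,5,6,7} D(U)={2,3,4,5,8}: U {2,3,4,5,8}->{5,8}
Constraint 2 (U != W) on D(U)={5,8} D(W)={4,5,6,7}: no change
Constraint 3 (W != V) on D(W)={4,5,6,7} D(V)={2,3,6}: no change
Constraint 4 (W != U) on D(W)={4,5,6,7} D(U)={5,8}: no change
So after all 4 constraints: D(U) = {5,8}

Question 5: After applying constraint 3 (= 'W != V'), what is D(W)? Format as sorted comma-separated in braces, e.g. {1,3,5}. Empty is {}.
Constraint 1 (W < U) on D(W)={4,5,6,7} D(U)={2,3,4,5,8}: U {2,3,4,5,8}->{5,8}
Constraint 2 (U != W) on D(U)={5,8} D(W)={4,5,6,7}: no change
Constraint 3 (W != V) on D(W)={4,5,6,7} D(V)={2,3,6}: no change
So after constraint 3: D(W) = {4,5,6,7}

Answer: {4,5,6,7}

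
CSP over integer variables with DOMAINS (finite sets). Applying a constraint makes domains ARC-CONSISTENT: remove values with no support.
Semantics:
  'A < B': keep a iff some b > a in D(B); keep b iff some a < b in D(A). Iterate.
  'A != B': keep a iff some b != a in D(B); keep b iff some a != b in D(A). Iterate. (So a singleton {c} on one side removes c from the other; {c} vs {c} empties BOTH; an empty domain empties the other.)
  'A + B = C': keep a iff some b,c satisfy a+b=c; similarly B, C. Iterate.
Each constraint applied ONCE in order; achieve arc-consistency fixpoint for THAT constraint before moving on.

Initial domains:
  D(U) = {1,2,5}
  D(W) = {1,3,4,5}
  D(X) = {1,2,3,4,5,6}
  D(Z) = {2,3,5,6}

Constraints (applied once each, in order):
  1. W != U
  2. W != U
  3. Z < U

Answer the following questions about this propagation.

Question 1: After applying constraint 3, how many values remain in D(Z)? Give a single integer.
Answer: 2

Derivation:
Constraint 1 (W != U) on D(W)={1,3,4,5} D(U)={1,2,5}: no change
Constraint 2 (W != U) on D(W)={1,3,4,5} D(U)={1,2,5}: no change
Constraint 3 (Z < U) on D(Z)={2,3,5,6} D(U)={1,2,5}: Z {2,3,5,6}->{2,3}; U {1,2,5}->{5}
So after constraint 3: D(Z)={2,3}, size = 2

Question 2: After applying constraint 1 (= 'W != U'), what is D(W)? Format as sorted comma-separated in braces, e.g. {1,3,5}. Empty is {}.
Answer: {1,3,4,5}

Derivation:
Constraint 1 (W != U) on D(W)={1,3,4,5} D(U)={1,2,5}: no change
So after constraint 1: D(W) = {1,3,4,5}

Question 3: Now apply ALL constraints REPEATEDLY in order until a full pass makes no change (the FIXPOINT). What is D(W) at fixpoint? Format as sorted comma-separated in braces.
Answer: {1,3,4}

Derivation:
pass 0 (initial): D(W)={1,3,4,5}
pass 1: U {1,2,5}->{5}; Z {2,3,5,6}->{2,3}
pass 2: W {1,3,4,5}->{1,3,4}
pass 3: no change
Fixpoint after 3 passes: D(W) = {1,3,4}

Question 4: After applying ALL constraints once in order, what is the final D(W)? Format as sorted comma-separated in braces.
Answer: {1,3,4,5}

Derivation:
Constraint 1 (W != U) on D(W)={1,3,4,5} D(U)={1,2,5}: no change
Constraint 2 (W != U) on D(W)={1,3,4,5} D(U)={1,2,5}: no change
Constraint 3 (Z < U) on D(Z)={2,3,5,6} D(U)={1,2,5}: Z {2,3,5,6}->{2,3}; U {1,2,5}->{5}
So after all 3 constraints: D(W) = {1,3,4,5}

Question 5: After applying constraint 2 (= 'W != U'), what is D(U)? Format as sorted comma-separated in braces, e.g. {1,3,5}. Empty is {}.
Constraint 1 (W != U) on D(W)={1,3,4,5} D(U)={1,2,5}: no change
Constraint 2 (W != U) on D(W)={1,3,4,5} D(U)={1,2,5}: no change
So after constraint 2: D(U) = {1,2,5}

Answer: {1,2,5}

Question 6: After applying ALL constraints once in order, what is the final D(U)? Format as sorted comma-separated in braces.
Answer: {5}

Derivation:
Constraint 1 (W != U) on D(W)={1,3,4,5} D(U)={1,2,5}: no change
Constraint 2 (W != U) on D(W)={1,3,4,5} D(U)={1,2,5}: no change
Constraint 3 (Z < U) on D(Z)={2,3,5,6} D(U)={1,2,5}: Z {2,3,5,6}->{2,3}; U {1,2,5}->{5}
So after all 3 constraints: D(U) = {5}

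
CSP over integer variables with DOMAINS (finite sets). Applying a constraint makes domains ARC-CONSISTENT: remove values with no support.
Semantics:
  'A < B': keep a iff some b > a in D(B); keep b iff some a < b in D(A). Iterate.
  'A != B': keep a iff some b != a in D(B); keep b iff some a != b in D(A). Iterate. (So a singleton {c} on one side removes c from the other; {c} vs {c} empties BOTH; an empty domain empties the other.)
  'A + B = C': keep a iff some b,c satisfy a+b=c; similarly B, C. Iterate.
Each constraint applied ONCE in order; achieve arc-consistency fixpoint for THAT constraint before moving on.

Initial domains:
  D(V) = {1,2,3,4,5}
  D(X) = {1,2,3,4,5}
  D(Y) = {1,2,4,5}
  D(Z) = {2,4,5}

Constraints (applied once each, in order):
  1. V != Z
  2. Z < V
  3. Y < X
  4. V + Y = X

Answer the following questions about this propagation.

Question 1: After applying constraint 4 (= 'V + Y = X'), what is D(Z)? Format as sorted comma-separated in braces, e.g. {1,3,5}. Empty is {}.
Answer: {2,4}

Derivation:
Constraint 1 (V != Z) on D(V)={1,2,3,4,5} D(Z)={2,4,5}: no change
Constraint 2 (Z < V) on D(Z)={2,4,5} D(V)={1,2,3,4,5}: Z {2,4,5}->{2,4}; V {1,2,3,4,5}->{3,4,5}
Constraint 3 (Y < X) on D(Y)={1,2,4,5} D(X)={1,2,3,4,5}: Y {1,2,4,5}->{1,2,4}; X {1,2,3,4,5}->{2,3,4,5}
Constraint 4 (V + Y = X) on D(V)={3,4,5} D(Y)={1,2,4} D(X)={2,3,4,5}: V {3,4,5}->{3,4}; Y {1,2,4}->{1,2}; X {2,3,4,5}->{4,5}
So after constraint 4: D(Z) = {2,4}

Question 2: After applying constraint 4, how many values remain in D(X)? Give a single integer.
Answer: 2

Derivation:
Constraint 1 (V != Z) on D(V)={1,2,3,4,5} D(Z)={2,4,5}: no change
Constraint 2 (Z < V) on D(Z)={2,4,5} D(V)={1,2,3,4,5}: Z {2,4,5}->{2,4}; V {1,2,3,4,5}->{3,4,5}
Constraint 3 (Y < X) on D(Y)={1,2,4,5} D(X)={1,2,3,4,5}: Y {1,2,4,5}->{1,2,4}; X {1,2,3,4,5}->{2,3,4,5}
Constraint 4 (V + Y = X) on D(V)={3,4,5} D(Y)={1,2,4} D(X)={2,3,4,5}: V {3,4,5}->{3,4}; Y {1,2,4}->{1,2}; X {2,3,4,5}->{4,5}
So after constraint 4: D(X)={4,5}, size = 2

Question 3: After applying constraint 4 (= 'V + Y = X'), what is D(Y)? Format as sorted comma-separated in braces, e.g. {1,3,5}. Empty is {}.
Constraint 1 (V != Z) on D(V)={1,2,3,4,5} D(Z)={2,4,5}: no change
Constraint 2 (Z < V) on D(Z)={2,4,5} D(V)={1,2,3,4,5}: Z {2,4,5}->{2,4}; V {1,2,3,4,5}->{3,4,5}
Constraint 3 (Y < X) on D(Y)={1,2,4,5} D(X)={1,2,3,4,5}: Y {1,2,4,5}->{1,2,4}; X {1,2,3,4,5}->{2,3,4,5}
Constraint 4 (V + Y = X) on D(V)={3,4,5} D(Y)={1,2,4} D(X)={2,3,4,5}: V {3,4,5}->{3,4}; Y {1,2,4}->{1,2}; X {2,3,4,5}->{4,5}
So after constraint 4: D(Y) = {1,2}

Answer: {1,2}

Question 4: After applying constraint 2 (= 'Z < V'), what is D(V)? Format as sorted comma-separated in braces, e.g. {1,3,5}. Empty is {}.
Answer: {3,4,5}

Derivation:
Constraint 1 (V != Z) on D(V)={1,2,3,4,5} D(Z)={2,4,5}: no change
Constraint 2 (Z < V) on D(Z)={2,4,5} D(V)={1,2,3,4,5}: Z {2,4,5}->{2,4}; V {1,2,3,4,5}->{3,4,5}
So after constraint 2: D(V) = {3,4,5}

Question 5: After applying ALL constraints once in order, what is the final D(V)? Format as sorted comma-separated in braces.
Answer: {3,4}

Derivation:
Constraint 1 (V != Z) on D(V)={1,2,3,4,5} D(Z)={2,4,5}: no change
Constraint 2 (Z < V) on D(Z)={2,4,5} D(V)={1,2,3,4,5}: Z {2,4,5}->{2,4}; V {1,2,3,4,5}->{3,4,5}
Constraint 3 (Y < X) on D(Y)={1,2,4,5} D(X)={1,2,3,4,5}: Y {1,2,4,5}->{1,2,4}; X {1,2,3,4,5}->{2,3,4,5}
Constraint 4 (V + Y = X) on D(V)={3,4,5} D(Y)={1,2,4} D(X)={2,3,4,5}: V {3,4,5}->{3,4}; Y {1,2,4}->{1,2}; X {2,3,4,5}->{4,5}
So after all 4 constraints: D(V) = {3,4}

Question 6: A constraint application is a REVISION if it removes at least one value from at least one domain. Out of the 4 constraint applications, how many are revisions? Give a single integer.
Constraint 1 (V != Z) on D(V)={1,2,3,4,5} D(Z)={2,4,5}: no change => not a revision
Constraint 2 (Z < V) on D(Z)={2,4,5} D(V)={1,2,3,4,5}: Z {2,4,5}->{2,4}; V {1,2,3,4,5}->{3,4,5} => REVISION
Constraint 3 (Y < X) on D(Y)={1,2,4,5} D(X)={1,2,3,4,5}: Y {1,2,4,5}->{1,2,4}; X {1,2,3,4,5}->{2,3,4,5} => REVISION
Constraint 4 (V + Y = X) on D(V)={3,4,5} D(Y)={1,2,4} D(X)={2,3,4,5}: V {3,4,5}->{3,4}; Y {1,2,4}->{1,2}; X {2,3,4,5}->{4,5} => REVISION
Total revisions = 3

Answer: 3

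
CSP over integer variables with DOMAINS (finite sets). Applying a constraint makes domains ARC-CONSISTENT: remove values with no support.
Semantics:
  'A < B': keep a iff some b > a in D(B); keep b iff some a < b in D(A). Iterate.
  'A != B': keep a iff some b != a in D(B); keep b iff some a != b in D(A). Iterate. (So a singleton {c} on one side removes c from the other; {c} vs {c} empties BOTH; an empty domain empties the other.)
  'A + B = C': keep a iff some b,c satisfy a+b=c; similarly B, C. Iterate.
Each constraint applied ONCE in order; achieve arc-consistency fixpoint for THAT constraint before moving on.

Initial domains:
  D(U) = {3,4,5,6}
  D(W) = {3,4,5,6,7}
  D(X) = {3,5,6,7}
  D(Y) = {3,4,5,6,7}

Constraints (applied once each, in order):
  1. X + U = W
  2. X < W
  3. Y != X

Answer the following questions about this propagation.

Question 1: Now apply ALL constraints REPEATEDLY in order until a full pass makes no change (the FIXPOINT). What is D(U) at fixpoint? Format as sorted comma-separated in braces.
Answer: {3,4}

Derivation:
pass 0 (initial): D(U)={3,4,5,6}
pass 1: U {3,4,5,6}->{3,4}; W {3,4,5,6,7}->{6,7}; X {3,5,6,7}->{3}; Y {3,4,5,6,7}->{4,5,6,7}
pass 2: no change
Fixpoint after 2 passes: D(U) = {3,4}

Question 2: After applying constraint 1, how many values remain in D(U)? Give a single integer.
Answer: 2

Derivation:
Constraint 1 (X + U = W) on D(X)={3,5,6,7} D(U)={3,4,5,6} D(W)={3,4,5,6,7}: X {3,5,6,7}->{3}; U {3,4,5,6}->{3,4}; W {3,4,5,6,7}->{6,7}
So after constraint 1: D(U)={3,4}, size = 2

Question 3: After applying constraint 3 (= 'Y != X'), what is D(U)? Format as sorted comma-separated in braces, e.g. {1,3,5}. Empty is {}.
Answer: {3,4}

Derivation:
Constraint 1 (X + U = W) on D(X)={3,5,6,7} D(U)={3,4,5,6} D(W)={3,4,5,6,7}: X {3,5,6,7}->{3}; U {3,4,5,6}->{3,4}; W {3,4,5,6,7}->{6,7}
Constraint 2 (X < W) on D(X)={3} D(W)={6,7}: no change
Constraint 3 (Y != X) on D(Y)={3,4,5,6,7} D(X)={3}: Y {3,4,5,6,7}->{4,5,6,7}
So after constraint 3: D(U) = {3,4}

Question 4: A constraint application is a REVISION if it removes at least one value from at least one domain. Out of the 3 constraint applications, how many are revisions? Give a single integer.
Constraint 1 (X + U = W) on D(X)={3,5,6,7} D(U)={3,4,5,6} D(W)={3,4,5,6,7}: X {3,5,6,7}->{3}; U {3,4,5,6}->{3,4}; W {3,4,5,6,7}->{6,7} => REVISION
Constraint 2 (X < W) on D(X)={3} D(W)={6,7}: no change => not a revision
Constraint 3 (Y != X) on D(Y)={3,4,5,6,7} D(X)={3}: Y {3,4,5,6,7}->{4,5,6,7} => REVISION
Total revisions = 2

Answer: 2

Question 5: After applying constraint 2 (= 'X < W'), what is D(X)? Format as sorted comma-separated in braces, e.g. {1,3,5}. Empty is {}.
Constraint 1 (X + U = W) on D(X)={3,5,6,7} D(U)={3,4,5,6} D(W)={3,4,5,6,7}: X {3,5,6,7}->{3}; U {3,4,5,6}->{3,4}; W {3,4,5,6,7}->{6,7}
Constraint 2 (X < W) on D(X)={3} D(W)={6,7}: no change
So after constraint 2: D(X) = {3}

Answer: {3}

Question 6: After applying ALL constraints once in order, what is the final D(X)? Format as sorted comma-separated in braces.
Answer: {3}

Derivation:
Constraint 1 (X + U = W) on D(X)={3,5,6,7} D(U)={3,4,5,6} D(W)={3,4,5,6,7}: X {3,5,6,7}->{3}; U {3,4,5,6}->{3,4}; W {3,4,5,6,7}->{6,7}
Constraint 2 (X < W) on D(X)={3} D(W)={6,7}: no change
Constraint 3 (Y != X) on D(Y)={3,4,5,6,7} D(X)={3}: Y {3,4,5,6,7}->{4,5,6,7}
So after all 3 constraints: D(X) = {3}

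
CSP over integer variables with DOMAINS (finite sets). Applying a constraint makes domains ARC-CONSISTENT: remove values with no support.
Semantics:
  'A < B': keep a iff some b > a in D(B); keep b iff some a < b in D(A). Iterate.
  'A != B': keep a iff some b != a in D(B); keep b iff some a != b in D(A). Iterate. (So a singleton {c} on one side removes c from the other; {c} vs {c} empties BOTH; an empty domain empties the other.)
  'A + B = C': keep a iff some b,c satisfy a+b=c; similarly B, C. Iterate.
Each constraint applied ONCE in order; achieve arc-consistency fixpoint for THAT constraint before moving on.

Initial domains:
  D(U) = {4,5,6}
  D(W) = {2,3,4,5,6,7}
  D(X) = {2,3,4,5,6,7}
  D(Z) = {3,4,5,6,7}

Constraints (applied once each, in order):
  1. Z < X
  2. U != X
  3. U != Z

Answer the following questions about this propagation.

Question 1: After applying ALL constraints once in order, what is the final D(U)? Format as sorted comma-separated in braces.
Answer: {4,5,6}

Derivation:
Constraint 1 (Z < X) on D(Z)={3,4,5,6,7} D(X)={2,3,4,5,6,7}: Z {3,4,5,6,7}->{3,4,5,6}; X {2,3,4,5,6,7}->{4,5,6,7}
Constraint 2 (U != X) on D(U)={4,5,6} D(X)={4,5,6,7}: no change
Constraint 3 (U != Z) on D(U)={4,5,6} D(Z)={3,4,5,6}: no change
So after all 3 constraints: D(U) = {4,5,6}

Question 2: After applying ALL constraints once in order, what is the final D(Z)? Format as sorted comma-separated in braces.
Answer: {3,4,5,6}

Derivation:
Constraint 1 (Z < X) on D(Z)={3,4,5,6,7} D(X)={2,3,4,5,6,7}: Z {3,4,5,6,7}->{3,4,5,6}; X {2,3,4,5,6,7}->{4,5,6,7}
Constraint 2 (U != X) on D(U)={4,5,6} D(X)={4,5,6,7}: no change
Constraint 3 (U != Z) on D(U)={4,5,6} D(Z)={3,4,5,6}: no change
So after all 3 constraints: D(Z) = {3,4,5,6}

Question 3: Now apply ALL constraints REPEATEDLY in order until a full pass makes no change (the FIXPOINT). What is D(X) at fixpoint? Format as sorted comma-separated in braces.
Answer: {4,5,6,7}

Derivation:
pass 0 (initial): D(X)={2,3,4,5,6,7}
pass 1: X {2,3,4,5,6,7}->{4,5,6,7}; Z {3,4,5,6,7}->{3,4,5,6}
pass 2: no change
Fixpoint after 2 passes: D(X) = {4,5,6,7}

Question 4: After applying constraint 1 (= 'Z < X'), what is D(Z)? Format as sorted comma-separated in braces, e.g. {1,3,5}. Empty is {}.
Constraint 1 (Z < X) on D(Z)={3,4,5,6,7} D(X)={2,3,4,5,6,7}: Z {3,4,5,6,7}->{3,4,5,6}; X {2,3,4,5,6,7}->{4,5,6,7}
So after constraint 1: D(Z) = {3,4,5,6}

Answer: {3,4,5,6}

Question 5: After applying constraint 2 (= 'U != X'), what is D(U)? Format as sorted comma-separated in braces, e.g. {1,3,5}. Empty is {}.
Constraint 1 (Z < X) on D(Z)={3,4,5,6,7} D(X)={2,3,4,5,6,7}: Z {3,4,5,6,7}->{3,4,5,6}; X {2,3,4,5,6,7}->{4,5,6,7}
Constraint 2 (U != X) on D(U)={4,5,6} D(X)={4,5,6,7}: no change
So after constraint 2: D(U) = {4,5,6}

Answer: {4,5,6}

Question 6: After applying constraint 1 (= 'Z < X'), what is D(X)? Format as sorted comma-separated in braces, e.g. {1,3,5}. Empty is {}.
Constraint 1 (Z < X) on D(Z)={3,4,5,6,7} D(X)={2,3,4,5,6,7}: Z {3,4,5,6,7}->{3,4,5,6}; X {2,3,4,5,6,7}->{4,5,6,7}
So after constraint 1: D(X) = {4,5,6,7}

Answer: {4,5,6,7}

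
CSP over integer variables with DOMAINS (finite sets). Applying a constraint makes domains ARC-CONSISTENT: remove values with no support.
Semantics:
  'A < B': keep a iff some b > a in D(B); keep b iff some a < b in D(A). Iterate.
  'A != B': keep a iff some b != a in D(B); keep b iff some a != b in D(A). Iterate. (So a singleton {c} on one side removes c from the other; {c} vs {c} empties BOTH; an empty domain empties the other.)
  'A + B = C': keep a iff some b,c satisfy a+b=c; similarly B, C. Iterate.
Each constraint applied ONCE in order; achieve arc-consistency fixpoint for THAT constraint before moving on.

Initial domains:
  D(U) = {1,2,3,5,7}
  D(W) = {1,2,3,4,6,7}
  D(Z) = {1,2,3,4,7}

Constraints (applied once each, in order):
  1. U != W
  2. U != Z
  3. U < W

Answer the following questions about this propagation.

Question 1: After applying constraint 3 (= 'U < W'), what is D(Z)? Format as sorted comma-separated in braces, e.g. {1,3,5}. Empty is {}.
Constraint 1 (U != W) on D(U)={1,2,3,5,7} D(W)={1,2,3,4,6,7}: no change
Constraint 2 (U != Z) on D(U)={1,2,3,5,7} D(Z)={1,2,3,4,7}: no change
Constraint 3 (U < W) on D(U)={1,2,3,5,7} D(W)={1,2,3,4,6,7}: U {1,2,3,5,7}->{1,2,3,5}; W {1,2,3,4,6,7}->{2,3,4,6,7}
So after constraint 3: D(Z) = {1,2,3,4,7}

Answer: {1,2,3,4,7}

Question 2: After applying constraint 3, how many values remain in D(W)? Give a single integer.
Constraint 1 (U != W) on D(U)={1,2,3,5,7} D(W)={1,2,3,4,6,7}: no change
Constraint 2 (U != Z) on D(U)={1,2,3,5,7} D(Z)={1,2,3,4,7}: no change
Constraint 3 (U < W) on D(U)={1,2,3,5,7} D(W)={1,2,3,4,6,7}: U {1,2,3,5,7}->{1,2,3,5}; W {1,2,3,4,6,7}->{2,3,4,6,7}
So after constraint 3: D(W)={2,3,4,6,7}, size = 5

Answer: 5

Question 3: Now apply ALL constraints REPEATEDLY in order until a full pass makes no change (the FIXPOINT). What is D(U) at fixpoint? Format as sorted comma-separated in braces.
Answer: {1,2,3,5}

Derivation:
pass 0 (initial): D(U)={1,2,3,5,7}
pass 1: U {1,2,3,5,7}->{1,2,3,5}; W {1,2,3,4,6,7}->{2,3,4,6,7}
pass 2: no change
Fixpoint after 2 passes: D(U) = {1,2,3,5}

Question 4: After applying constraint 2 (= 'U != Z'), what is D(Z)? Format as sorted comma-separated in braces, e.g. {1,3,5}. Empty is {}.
Constraint 1 (U != W) on D(U)={1,2,3,5,7} D(W)={1,2,3,4,6,7}: no change
Constraint 2 (U != Z) on D(U)={1,2,3,5,7} D(Z)={1,2,3,4,7}: no change
So after constraint 2: D(Z) = {1,2,3,4,7}

Answer: {1,2,3,4,7}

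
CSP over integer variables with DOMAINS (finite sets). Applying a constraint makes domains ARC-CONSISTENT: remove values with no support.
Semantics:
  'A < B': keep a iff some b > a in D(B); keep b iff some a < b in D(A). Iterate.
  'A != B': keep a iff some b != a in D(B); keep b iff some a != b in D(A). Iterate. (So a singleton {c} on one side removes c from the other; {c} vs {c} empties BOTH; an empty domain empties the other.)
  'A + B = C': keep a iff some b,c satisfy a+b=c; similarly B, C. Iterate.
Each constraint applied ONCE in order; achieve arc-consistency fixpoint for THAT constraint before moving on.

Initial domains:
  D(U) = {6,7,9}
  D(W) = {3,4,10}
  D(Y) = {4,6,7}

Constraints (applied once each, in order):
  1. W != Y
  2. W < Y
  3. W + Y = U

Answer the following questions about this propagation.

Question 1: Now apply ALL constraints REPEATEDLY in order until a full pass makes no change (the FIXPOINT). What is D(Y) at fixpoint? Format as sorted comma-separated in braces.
Answer: {4,6}

Derivation:
pass 0 (initial): D(Y)={4,6,7}
pass 1: U {6,7,9}->{7,9}; W {3,4,10}->{3}; Y {4,6,7}->{4,6}
pass 2: no change
Fixpoint after 2 passes: D(Y) = {4,6}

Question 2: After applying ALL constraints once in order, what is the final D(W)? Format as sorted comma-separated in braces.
Constraint 1 (W != Y) on D(W)={3,4,10} D(Y)={4,6,7}: no change
Constraint 2 (W < Y) on D(W)={3,4,10} D(Y)={4,6,7}: W {3,4,10}->{3,4}
Constraint 3 (W + Y = U) on D(W)={3,4} D(Y)={4,6,7} D(U)={6,7,9}: W {3,4}->{3}; Y {4,6,7}->{4,6}; U {6,7,9}->{7,9}
So after all 3 constraints: D(W) = {3}

Answer: {3}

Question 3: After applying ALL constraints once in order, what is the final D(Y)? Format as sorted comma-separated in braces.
Answer: {4,6}

Derivation:
Constraint 1 (W != Y) on D(W)={3,4,10} D(Y)={4,6,7}: no change
Constraint 2 (W < Y) on D(W)={3,4,10} D(Y)={4,6,7}: W {3,4,10}->{3,4}
Constraint 3 (W + Y = U) on D(W)={3,4} D(Y)={4,6,7} D(U)={6,7,9}: W {3,4}->{3}; Y {4,6,7}->{4,6}; U {6,7,9}->{7,9}
So after all 3 constraints: D(Y) = {4,6}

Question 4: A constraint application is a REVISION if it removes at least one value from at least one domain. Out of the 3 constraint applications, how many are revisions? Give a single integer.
Answer: 2

Derivation:
Constraint 1 (W != Y) on D(W)={3,4,10} D(Y)={4,6,7}: no change => not a revision
Constraint 2 (W < Y) on D(W)={3,4,10} D(Y)={4,6,7}: W {3,4,10}->{3,4} => REVISION
Constraint 3 (W + Y = U) on D(W)={3,4} D(Y)={4,6,7} D(U)={6,7,9}: W {3,4}->{3}; Y {4,6,7}->{4,6}; U {6,7,9}->{7,9} => REVISION
Total revisions = 2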